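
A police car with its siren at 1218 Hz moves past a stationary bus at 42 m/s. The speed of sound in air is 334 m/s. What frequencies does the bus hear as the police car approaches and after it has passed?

1393 Hz approaching; 1082 Hz receding

Approaching: f₁ = f · v/(v − v_s) = 1218 × 334/292 ≈ 1393 Hz.
Receding: f₂ = f · v/(v + v_s) = 1218 × 334/376 ≈ 1082 Hz.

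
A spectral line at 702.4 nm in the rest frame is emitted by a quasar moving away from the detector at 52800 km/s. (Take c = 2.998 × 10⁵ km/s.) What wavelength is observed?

839.2 nm

β = v/c = 52800/299800 = 0.1761.
Relativistic Doppler for wavelength: λ' = λ₀ · √((1 + β)/(1 − β)).
λ' = 702.4 × √(1.1761/0.8239) = 702.4 × 1.19479 ≈ 839.2 nm.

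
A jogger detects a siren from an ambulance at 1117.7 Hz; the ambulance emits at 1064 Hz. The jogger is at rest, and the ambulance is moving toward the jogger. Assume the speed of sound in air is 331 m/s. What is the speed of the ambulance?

f' = f · v/(v − v_s) ⇒ v_s = v · |1 − f/f'|.
v_s = 331 × |1 − 1064/1117.7| = 331 × 0.04805 ≈ 15.9 m/s.

15.9 m/s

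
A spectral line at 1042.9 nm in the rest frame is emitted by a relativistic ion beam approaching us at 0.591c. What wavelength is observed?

Relativistic Doppler for wavelength: λ' = λ₀ · √((1 − β)/(1 + β)).
λ' = 1042.9 × √(0.4090/1.5910) = 1042.9 × 0.50702 ≈ 528.8 nm.

528.8 nm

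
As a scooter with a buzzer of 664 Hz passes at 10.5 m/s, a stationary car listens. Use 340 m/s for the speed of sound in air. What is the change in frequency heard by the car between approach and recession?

41.1 Hz

Approaching: f₁ = f · v/(v − v_s) = 664 × 340/329.5 ≈ 685.2 Hz.
Receding: f₂ = f · v/(v + v_s) = 664 × 340/350.5 ≈ 644.1 Hz.
Drop: f₁ − f₂ = 2f·v·v_s/(v² − v_s²) = 2 × 664 × 340 × 10.5/(340² − 10.5²) ≈ 41.1 Hz.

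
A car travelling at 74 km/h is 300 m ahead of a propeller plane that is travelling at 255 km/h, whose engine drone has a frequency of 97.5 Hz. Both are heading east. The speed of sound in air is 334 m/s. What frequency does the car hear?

116 Hz

255 km/h = 70.83 m/s; 74 km/h = 20.56 m/s.
The car is ahead, so the propeller plane is moving toward it while the car is moving away from the propeller plane.
General Doppler shift: f' = f · (v − v_o)/(v − v_s).
f' = 97.5 × (334 − 20.56)/(334 − 70.83) = 97.5 × 313.44/263.17 ≈ 116 Hz.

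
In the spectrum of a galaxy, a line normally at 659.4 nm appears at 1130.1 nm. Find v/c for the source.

0.492c

λ'/λ₀ = 1.7138 > 1 (redshift), so the source is receding.
λ'/λ₀ = √((1 + β)/(1 − β)) for a receding source ⇒ β = (r² − 1)/(r² + 1) with r = λ'/λ₀.
β = (2.9372 − 1)/(2.9372 + 1) ≈ 0.492.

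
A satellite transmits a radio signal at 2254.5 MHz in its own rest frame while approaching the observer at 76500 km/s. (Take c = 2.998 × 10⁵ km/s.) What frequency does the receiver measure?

2926.7 MHz

β = v/c = 76500/299800 = 0.2552.
Relativistic Doppler for frequency: f' = f₀ · √((1 + β)/(1 − β)).
f' = 2254.5 × √(1.2552/0.7448) = 2254.5 × 1.29814 ≈ 2926.7 MHz.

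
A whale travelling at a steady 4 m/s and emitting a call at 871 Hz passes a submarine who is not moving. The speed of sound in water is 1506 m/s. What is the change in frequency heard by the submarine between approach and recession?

Approaching: f₁ = f · v/(v − v_s) = 871 × 1506/1502 ≈ 873.32 Hz.
Receding: f₂ = f · v/(v + v_s) = 871 × 1506/1510 ≈ 868.69 Hz.
Drop: f₁ − f₂ = 2f·v·v_s/(v² − v_s²) = 2 × 871 × 1506 × 4/(1506² − 4²) ≈ 4.63 Hz.

4.63 Hz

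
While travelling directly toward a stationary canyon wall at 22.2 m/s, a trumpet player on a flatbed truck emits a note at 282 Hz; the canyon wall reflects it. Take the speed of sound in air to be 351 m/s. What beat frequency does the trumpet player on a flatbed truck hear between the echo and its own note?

38.1 Hz

The canyon wall receives the sound from a moving source: f₁ = f₀ · v/(v − v_e) = 282 × 351/328.8 ≈ 301.0 Hz.
On the return leg the trumpet player on a flatbed truck is a moving observer: f₂ = f₁ · (v + v_e)/v = 301.0 × 373.2/351 ≈ 320.1 Hz.
Beat against the emitted tone: |f₂ − f₀| = 2v_e·f₀/(v − v_e) = 2 × 22.2 × 282/328.8 ≈ 38.1 Hz.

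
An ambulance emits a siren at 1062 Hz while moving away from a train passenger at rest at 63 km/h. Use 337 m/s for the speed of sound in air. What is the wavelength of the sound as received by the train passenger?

33.4 cm

63 km/h = 17.5 m/s.
With the source moving away from a stationary observer, f' = f · v/(v + v_s).
f' = 1062 × 337/(337 + 17.5) ≈ 1010 Hz.
λ' = v/f' = 337/1009.57 ≈ 33.4 cm.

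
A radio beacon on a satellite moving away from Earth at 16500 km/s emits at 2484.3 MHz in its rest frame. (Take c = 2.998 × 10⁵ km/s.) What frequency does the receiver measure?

2351.1 MHz

β = v/c = 16500/299800 = 0.0550.
Relativistic Doppler for frequency: f' = f₀ · √((1 − β)/(1 + β)).
f' = 2484.3 × √(0.9450/1.0550) = 2484.3 × 0.94640 ≈ 2351.1 MHz.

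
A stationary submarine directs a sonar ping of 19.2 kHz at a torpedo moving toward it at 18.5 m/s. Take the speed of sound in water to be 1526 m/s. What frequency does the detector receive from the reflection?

The torpedo first receives the wave as a moving observer: f₁ = f₀ · (v + u)/v = 19.2 × (1526 + 18.5)/1526 ≈ 19.43 kHz.
On reflection it acts as a source moving toward the stationary detector: f₂ = f₁ · v/(v − u) = 19.43 × 1526/1507.5 ≈ 19.67 kHz.
Equivalently f₂ = f₀ · (v + u)/(v − u).

19.67 kHz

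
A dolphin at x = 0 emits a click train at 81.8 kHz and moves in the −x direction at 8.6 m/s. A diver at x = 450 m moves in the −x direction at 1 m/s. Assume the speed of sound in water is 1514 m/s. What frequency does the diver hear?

The observer lies on the +x side, so the source is heading away from the observer and the observer is heading toward the source.
Both move, so f' = f · (v + v_o)/(v + v_s).
f' = 81.8 × (1514 + 1)/(1514 + 8.6) = 81.8 × 1515/1522.6 ≈ 81.4 kHz.

81.4 kHz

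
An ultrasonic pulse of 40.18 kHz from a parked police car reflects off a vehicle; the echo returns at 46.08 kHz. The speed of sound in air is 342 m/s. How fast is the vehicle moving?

23.4 m/s

Double Doppler shift off a moving reflector: f₂ = f₀ · (v + u)/(v − u) (u > 0 toward emitter).
Rearranging, u = v · (f₂ − f₀)/(f₂ + f₀) = 342 × 5.90/86.26 ≈ 23.4 m/s.
So the vehicle is moving at 23.4 m/s toward the emitter.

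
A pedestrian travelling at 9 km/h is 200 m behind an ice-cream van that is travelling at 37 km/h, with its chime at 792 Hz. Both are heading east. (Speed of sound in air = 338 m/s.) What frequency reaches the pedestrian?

37 km/h = 10.28 m/s; 9 km/h = 2.5 m/s.
The pedestrian is behind, so the ice-cream van is moving away from it while the pedestrian is moving toward the ice-cream van.
Both move, so f' = f · (v + v_o)/(v + v_s).
f' = 792 × (338 + 2.5)/(338 + 10.28) = 792 × 340.5/348.28 ≈ 774 Hz.

774 Hz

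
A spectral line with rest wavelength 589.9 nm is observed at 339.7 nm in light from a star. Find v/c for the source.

0.502

λ'/λ₀ = 0.5759 < 1 (blueshift), so the source is approaching.
λ'/λ₀ = √((1 − β)/(1 + β)) for an approaching source ⇒ β = (1 − r²)/(1 + r²) with r = λ'/λ₀.
β = (1 − 0.3316)/(1 + 0.3316) ≈ 0.502.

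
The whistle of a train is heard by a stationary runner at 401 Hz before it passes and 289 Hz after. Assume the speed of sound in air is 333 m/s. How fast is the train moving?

54 m/s

f₁/f₂ = (v + v_s)/(v − v_s), so v_s = v · (f₁ − f₂)/(f₁ + f₂).
v_s = 333 × (401 − 289)/(401 + 289) = 333 × 112/690 ≈ 54 m/s.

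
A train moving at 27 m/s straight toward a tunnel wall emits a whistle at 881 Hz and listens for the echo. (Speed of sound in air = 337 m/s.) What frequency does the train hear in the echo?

The tunnel wall receives the sound from a moving source: f₁ = f₀ · v/(v − v_e) = 881 × 337/310 ≈ 958 Hz.
On the return leg the train is a moving observer: f₂ = f₁ · (v + v_e)/v = 958 × 364/337 ≈ 1034 Hz.

1034 Hz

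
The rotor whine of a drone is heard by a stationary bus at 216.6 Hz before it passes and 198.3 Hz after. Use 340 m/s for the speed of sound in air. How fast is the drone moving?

f₁/f₂ = (v + v_s)/(v − v_s), so v_s = v · (f₁ − f₂)/(f₁ + f₂).
v_s = 340 × (216.6 − 198.3)/(216.6 + 198.3) = 340 × 18.3/414.9 ≈ 15.0 m/s.

15.0 m/s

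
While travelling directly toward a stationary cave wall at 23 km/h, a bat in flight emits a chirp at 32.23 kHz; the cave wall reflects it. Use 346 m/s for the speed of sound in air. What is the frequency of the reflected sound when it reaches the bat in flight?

23 km/h = 6.389 m/s.
The cave wall receives the sound from a moving source: f₁ = f₀ · v/(v − v_e) = 32.23 × 346/339.61 ≈ 32.8 kHz.
On the return leg the bat in flight is a moving observer: f₂ = f₁ · (v + v_e)/v = 32.8 × 352.39/346 ≈ 33.4 kHz.

33.4 kHz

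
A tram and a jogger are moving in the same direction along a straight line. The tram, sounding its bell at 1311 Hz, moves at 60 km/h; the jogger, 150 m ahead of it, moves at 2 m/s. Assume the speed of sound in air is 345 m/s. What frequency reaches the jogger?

1370 Hz

60 km/h = 16.67 m/s.
The jogger is ahead, so the tram is moving toward it while the jogger is moving away from the tram.
Both move, so f' = f · (v − v_o)/(v − v_s).
f' = 1311 × (345 − 2)/(345 − 16.67) = 1311 × 343/328.33 ≈ 1370 Hz.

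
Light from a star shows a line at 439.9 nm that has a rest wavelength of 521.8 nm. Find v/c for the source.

0.169c

λ'/λ₀ = 0.8430 < 1 (blueshift), so the source is approaching.
λ'/λ₀ = √((1 − β)/(1 + β)) for an approaching source ⇒ β = (1 − r²)/(1 + r²) with r = λ'/λ₀.
β = (1 − 0.7107)/(1 + 0.7107) ≈ 0.169.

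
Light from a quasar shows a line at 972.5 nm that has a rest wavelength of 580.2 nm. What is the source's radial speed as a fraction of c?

λ'/λ₀ = 1.6761 > 1 (redshift), so the source is receding.
λ'/λ₀ = √((1 + β)/(1 − β)) for a receding source ⇒ β = (r² − 1)/(r² + 1) with r = λ'/λ₀.
β = (2.8095 − 1)/(2.8095 + 1) ≈ 0.475.

0.475c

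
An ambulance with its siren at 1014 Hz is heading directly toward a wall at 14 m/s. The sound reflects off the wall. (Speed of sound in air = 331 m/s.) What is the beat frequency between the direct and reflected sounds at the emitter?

The wall receives the sound from a moving source: f₁ = f₀ · v/(v − v_e) = 1014 × 331/317 ≈ 1058.8 Hz.
On the return leg the ambulance is a moving observer: f₂ = f₁ · (v + v_e)/v = 1058.8 × 345/331 ≈ 1103.6 Hz.
Equivalently f₂ = f₀ · (v + v_e)/(v − v_e).
Beat against the emitted tone: |f₂ − f₀| = 2v_e·f₀/(v − v_e) = 2 × 14 × 1014/317 ≈ 90 Hz.

90 Hz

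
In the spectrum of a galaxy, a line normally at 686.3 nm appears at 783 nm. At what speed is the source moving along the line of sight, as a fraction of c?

0.131c

λ'/λ₀ = 1.1409 > 1 (redshift), so the source is receding.
λ'/λ₀ = √((1 + β)/(1 − β)) for a receding source ⇒ β = (r² − 1)/(r² + 1) with r = λ'/λ₀.
β = (1.3017 − 1)/(1.3017 + 1) ≈ 0.131.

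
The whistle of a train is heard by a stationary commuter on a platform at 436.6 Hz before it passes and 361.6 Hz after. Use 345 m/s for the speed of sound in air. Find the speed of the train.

f₁/f₂ = (v + v_s)/(v − v_s), so v_s = v · (f₁ − f₂)/(f₁ + f₂).
v_s = 345 × (436.6 − 361.6)/(436.6 + 361.6) = 345 × 75.0/798.2 ≈ 32 m/s.

32 m/s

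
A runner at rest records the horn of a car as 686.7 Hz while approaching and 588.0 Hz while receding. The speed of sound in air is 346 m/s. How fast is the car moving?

27 m/s

f₁/f₂ = (v + v_s)/(v − v_s), so v_s = v · (f₁ − f₂)/(f₁ + f₂).
v_s = 346 × (686.7 − 588.0)/(686.7 + 588.0) = 346 × 98.7/1274.7 ≈ 27 m/s.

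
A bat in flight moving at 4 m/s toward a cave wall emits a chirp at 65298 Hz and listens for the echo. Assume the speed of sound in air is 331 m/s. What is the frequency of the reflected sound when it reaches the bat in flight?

The cave wall receives the sound from a moving source: f₁ = f₀ · v/(v − v_e) = 65298 × 331/327 ≈ 66097 Hz.
On the return leg the bat in flight is a moving observer: f₂ = f₁ · (v + v_e)/v = 66097 × 335/331 ≈ 66896 Hz.
Equivalently f₂ = f₀ · (v + v_e)/(v − v_e).

66896 Hz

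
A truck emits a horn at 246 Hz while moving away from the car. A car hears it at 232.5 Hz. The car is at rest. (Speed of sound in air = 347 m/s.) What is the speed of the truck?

f' = f · v/(v + v_s) ⇒ v_s = v · |1 − f/f'|.
v_s = 347 × |1 − 246/232.5| = 347 × 0.05806 ≈ 20.1 m/s.

20.1 m/s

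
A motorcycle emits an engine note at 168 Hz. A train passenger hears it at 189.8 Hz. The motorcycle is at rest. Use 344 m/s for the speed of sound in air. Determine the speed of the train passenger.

45 m/s

f' > f, so the train passenger is approaching.
f' = f · (v + v_o)/v ⇒ v_o = v · |f'/f − 1|.
v_o = 344 × |189.8/168 − 1| = 344 × 0.1298 ≈ 45 m/s.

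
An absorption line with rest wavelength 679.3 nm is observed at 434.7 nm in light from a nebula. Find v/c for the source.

0.419c

λ'/λ₀ = 0.6399 < 1 (blueshift), so the source is approaching.
λ'/λ₀ = √((1 − β)/(1 + β)) for an approaching source ⇒ β = (1 − r²)/(1 + r²) with r = λ'/λ₀.
β = (1 − 0.4095)/(1 + 0.4095) ≈ 0.419.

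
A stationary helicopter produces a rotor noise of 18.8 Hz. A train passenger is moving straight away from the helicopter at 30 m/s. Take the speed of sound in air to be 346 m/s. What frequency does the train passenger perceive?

17.2 Hz

Moving observer, stationary source: f' = f · (v − v_o)/v.
f' = 18.8 × (346 − 30)/346 = 18.8 × 316/346 ≈ 17.2 Hz.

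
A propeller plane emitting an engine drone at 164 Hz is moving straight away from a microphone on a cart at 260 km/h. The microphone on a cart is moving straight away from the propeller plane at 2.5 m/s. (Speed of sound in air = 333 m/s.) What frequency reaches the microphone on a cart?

260 km/h = 72.22 m/s.
General Doppler shift: f' = f · (v − v_o)/(v + v_s).
f' = 164 × (333 − 2.5)/(333 + 72.22) = 164 × 330.5/405.22 ≈ 134 Hz.

134 Hz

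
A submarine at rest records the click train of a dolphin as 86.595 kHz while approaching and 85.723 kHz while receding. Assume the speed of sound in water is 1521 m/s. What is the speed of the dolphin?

f₁/f₂ = (v + v_s)/(v − v_s), so v_s = v · (f₁ − f₂)/(f₁ + f₂).
v_s = 1521 × (86.595 − 85.723)/(86.595 + 85.723) = 1521 × 0.872/172.318 ≈ 7.7 m/s.

7.7 m/s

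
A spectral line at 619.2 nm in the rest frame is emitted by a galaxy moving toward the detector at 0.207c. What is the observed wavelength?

501.9 nm

Relativistic Doppler for wavelength: λ' = λ₀ · √((1 − β)/(1 + β)).
λ' = 619.2 × √(0.7930/1.2070) = 619.2 × 0.81056 ≈ 501.9 nm.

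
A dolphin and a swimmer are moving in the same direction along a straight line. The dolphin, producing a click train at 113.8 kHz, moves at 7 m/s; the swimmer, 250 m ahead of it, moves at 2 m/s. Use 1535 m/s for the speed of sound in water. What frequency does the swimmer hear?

The swimmer is ahead, so the dolphin is moving toward it while the swimmer is moving away from the dolphin.
With source approaching and observer receding, f' = f · (v − v_o)/(v − v_s).
f' = 113.8 × (1535 − 2)/(1535 − 7) = 113.8 × 1533/1528 ≈ 114.2 kHz.

114.2 kHz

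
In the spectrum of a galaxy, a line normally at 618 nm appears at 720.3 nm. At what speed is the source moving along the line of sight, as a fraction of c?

0.152c

λ'/λ₀ = 1.1655 > 1 (redshift), so the source is receding.
λ'/λ₀ = √((1 + β)/(1 − β)) for a receding source ⇒ β = (r² − 1)/(r² + 1) with r = λ'/λ₀.
β = (1.3585 − 1)/(1.3585 + 1) ≈ 0.152.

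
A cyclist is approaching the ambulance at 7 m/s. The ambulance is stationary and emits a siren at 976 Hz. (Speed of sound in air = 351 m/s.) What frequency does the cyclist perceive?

Moving observer, stationary source: f' = f · (v + v_o)/v.
f' = 976 × (351 + 7)/351 = 976 × 358/351 ≈ 995 Hz.

995 Hz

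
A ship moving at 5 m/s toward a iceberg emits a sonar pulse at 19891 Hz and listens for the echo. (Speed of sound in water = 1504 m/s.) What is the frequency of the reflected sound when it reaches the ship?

The iceberg receives the sound from a moving source: f₁ = f₀ · v/(v − v_e) = 19891 × 1504/1499 ≈ 19957 Hz.
On the return leg the ship is a moving observer: f₂ = f₁ · (v + v_e)/v = 19957 × 1509/1504 ≈ 20024 Hz.
Equivalently f₂ = f₀ · (v + v_e)/(v − v_e).

20024 Hz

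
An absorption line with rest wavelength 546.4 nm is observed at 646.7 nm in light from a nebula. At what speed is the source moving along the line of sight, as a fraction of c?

λ'/λ₀ = 1.1836 > 1 (redshift), so the source is receding.
λ'/λ₀ = √((1 + β)/(1 − β)) for a receding source ⇒ β = (r² − 1)/(r² + 1) with r = λ'/λ₀.
β = (1.4008 − 1)/(1.4008 + 1) ≈ 0.167.

0.167c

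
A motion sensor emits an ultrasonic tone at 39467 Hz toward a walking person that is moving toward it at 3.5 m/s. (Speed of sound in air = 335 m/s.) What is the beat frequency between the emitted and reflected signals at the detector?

833 Hz

The walking person first receives the wave as a moving observer: f₁ = f₀ · (v + u)/v = 39467 × (335 + 3.5)/335 ≈ 39879 Hz.
On reflection it acts as a source moving toward the stationary detector: f₂ = f₁ · v/(v − u) = 39879 × 335/331.5 ≈ 40300 Hz.
Beat frequency: |f₂ − f₀| = 2u·f₀/(v − u) = 2 × 3.5 × 39467/331.5 ≈ 833 Hz.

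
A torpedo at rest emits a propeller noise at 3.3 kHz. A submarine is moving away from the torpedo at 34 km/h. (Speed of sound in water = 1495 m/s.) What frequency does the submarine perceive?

34 km/h = 9.444 m/s.
Only the observer moves, away from the source, so f' = f · (v − v_o)/v.
f' = 3.3 × (1495 − 9.444)/1495 = 3.3 × 1485.6/1495 ≈ 3.28 kHz.

3.28 kHz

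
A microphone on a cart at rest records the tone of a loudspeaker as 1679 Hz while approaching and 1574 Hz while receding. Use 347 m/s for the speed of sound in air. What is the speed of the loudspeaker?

11.2 m/s

f₁/f₂ = (v + v_s)/(v − v_s), so v_s = v · (f₁ − f₂)/(f₁ + f₂).
v_s = 347 × (1679 − 1574)/(1679 + 1574) = 347 × 105/3253 ≈ 11.2 m/s.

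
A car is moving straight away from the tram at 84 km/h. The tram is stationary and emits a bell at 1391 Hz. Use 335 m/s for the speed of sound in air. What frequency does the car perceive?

84 km/h = 23.33 m/s.
Moving observer, stationary source: f' = f · (v − v_o)/v.
f' = 1391 × (335 − 23.33)/335 = 1391 × 311.67/335 ≈ 1294 Hz.

1294 Hz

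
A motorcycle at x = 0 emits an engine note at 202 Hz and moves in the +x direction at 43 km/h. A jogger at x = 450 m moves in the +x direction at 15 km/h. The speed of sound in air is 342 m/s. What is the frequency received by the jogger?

43 km/h = 11.94 m/s; 15 km/h = 4.167 m/s.
The observer lies on the +x side, so the source is heading toward the observer and the observer is heading away from the source.
General Doppler shift: f' = f · (v − v_o)/(v − v_s).
f' = 202 × (342 − 4.167)/(342 − 11.94) = 202 × 337.83/330.06 ≈ 207 Hz.

207 Hz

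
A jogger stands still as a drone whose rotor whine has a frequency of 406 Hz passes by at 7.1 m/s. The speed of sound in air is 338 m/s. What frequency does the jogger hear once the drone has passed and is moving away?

Receding: f₂ = f · v/(v + v_s) = 406 × 338/345.1 ≈ 398 Hz.

398 Hz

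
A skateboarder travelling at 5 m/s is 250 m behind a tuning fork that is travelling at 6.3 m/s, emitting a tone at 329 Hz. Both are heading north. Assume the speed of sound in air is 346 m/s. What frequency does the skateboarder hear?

The skateboarder is behind, so the tuning fork is moving away from it while the skateboarder is moving toward the tuning fork.
Both move, so f' = f · (v + v_o)/(v + v_s).
f' = 329 × (346 + 5)/(346 + 6.3) = 329 × 351/352.3 ≈ 328 Hz.

328 Hz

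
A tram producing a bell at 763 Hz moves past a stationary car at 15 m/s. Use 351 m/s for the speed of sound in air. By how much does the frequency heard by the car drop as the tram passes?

Approaching: f₁ = f · v/(v − v_s) = 763 × 351/336 ≈ 797.1 Hz.
Receding: f₂ = f · v/(v + v_s) = 763 × 351/366 ≈ 731.7 Hz.
Drop: f₁ − f₂ = 2f·v·v_s/(v² − v_s²) = 2 × 763 × 351 × 15/(351² − 15²) ≈ 65.3 Hz.

65.3 Hz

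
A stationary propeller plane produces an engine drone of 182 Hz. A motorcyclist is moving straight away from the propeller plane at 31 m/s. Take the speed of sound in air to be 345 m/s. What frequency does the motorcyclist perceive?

166 Hz

Only the observer moves, away from the source, so f' = f · (v − v_o)/v.
f' = 182 × (345 − 31)/345 = 182 × 314/345 ≈ 166 Hz.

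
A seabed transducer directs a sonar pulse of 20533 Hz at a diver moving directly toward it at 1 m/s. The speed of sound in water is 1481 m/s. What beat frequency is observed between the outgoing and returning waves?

27.7 Hz

The diver first receives the wave as a moving observer: f₁ = f₀ · (v + u)/v = 20533 × (1481 + 1)/1481 ≈ 20546.9 Hz.
The reflection then acts as a moving source: f₂ = f₁ · v/(v − u) ≈ 20560.7 Hz.
Equivalently f₂ = f₀ · (v + u)/(v − u).
Beat frequency: |f₂ − f₀| = 2u·f₀/(v − u) = 2 × 1 × 20533/1480 ≈ 27.7 Hz.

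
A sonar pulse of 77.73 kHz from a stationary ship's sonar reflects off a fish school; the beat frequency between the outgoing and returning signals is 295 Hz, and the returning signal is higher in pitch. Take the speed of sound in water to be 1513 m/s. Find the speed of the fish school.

2.87 m/s

Double Doppler shift off a moving reflector: f₂ = f₀ · (v + u)/(v − u) (u > 0 toward emitter).
Returning signal is higher, so f₂ = f₀ + Δf = 77730 + 295 = 78025 Hz.
Rearranging, u = v · (f₂ − f₀)/(f₂ + f₀) = 1513 × 295/155755 ≈ 2.87 m/s.
So the fish school is moving at 2.87 m/s toward the emitter.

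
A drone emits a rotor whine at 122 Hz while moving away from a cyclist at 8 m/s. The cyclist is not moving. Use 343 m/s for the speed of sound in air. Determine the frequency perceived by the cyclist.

Only the source moves, away from the listener, so f' = f · v/(v + v_s).
f' = 122 × 343/(343 + 8) = 122 × 343/351 ≈ 119 Hz.

119 Hz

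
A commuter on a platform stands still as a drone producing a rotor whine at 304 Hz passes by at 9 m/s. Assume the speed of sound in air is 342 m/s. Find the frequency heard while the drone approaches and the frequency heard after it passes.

312 Hz approaching; 296 Hz receding

Approaching: f₁ = f · v/(v − v_s) = 304 × 342/333 ≈ 312 Hz.
Receding: f₂ = f · v/(v + v_s) = 304 × 342/351 ≈ 296 Hz.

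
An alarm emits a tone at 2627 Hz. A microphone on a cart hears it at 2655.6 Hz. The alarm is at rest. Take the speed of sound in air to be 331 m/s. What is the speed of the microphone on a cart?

3.6 m/s

f' > f, so the microphone on a cart is approaching.
f' = f · (v + v_o)/v ⇒ v_o = v · |f'/f − 1|.
v_o = 331 × |2655.6/2627 − 1| = 331 × 0.01089 ≈ 3.6 m/s.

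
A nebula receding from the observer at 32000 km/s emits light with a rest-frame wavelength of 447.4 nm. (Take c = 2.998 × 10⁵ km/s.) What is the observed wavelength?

β = v/c = 32000/299800 = 0.1067.
Relativistic Doppler for wavelength: λ' = λ₀ · √((1 + β)/(1 − β)).
λ' = 447.4 × √(1.1067/0.8933) = 447.4 × 1.11310 ≈ 498.0 nm.

498.0 nm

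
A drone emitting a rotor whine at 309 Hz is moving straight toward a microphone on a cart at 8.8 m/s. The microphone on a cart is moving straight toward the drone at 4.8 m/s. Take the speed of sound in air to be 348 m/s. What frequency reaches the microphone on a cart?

Both move, so f' = f · (v + v_o)/(v − v_s).
f' = 309 × (348 + 4.8)/(348 − 8.8) = 309 × 352.8/339.2 ≈ 321 Hz.

321 Hz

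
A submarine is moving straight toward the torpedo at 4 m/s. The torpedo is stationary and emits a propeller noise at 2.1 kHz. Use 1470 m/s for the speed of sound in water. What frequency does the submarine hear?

2.11 kHz

Moving observer, stationary source: f' = f · (v + v_o)/v.
f' = 2.1 × (1470 + 4)/1470 = 2.1 × 1474/1470 ≈ 2.11 kHz.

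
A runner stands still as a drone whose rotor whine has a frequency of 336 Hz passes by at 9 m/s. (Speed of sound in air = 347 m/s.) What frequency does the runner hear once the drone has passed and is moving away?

Receding: f₂ = f · v/(v + v_s) = 336 × 347/356 ≈ 328 Hz.

328 Hz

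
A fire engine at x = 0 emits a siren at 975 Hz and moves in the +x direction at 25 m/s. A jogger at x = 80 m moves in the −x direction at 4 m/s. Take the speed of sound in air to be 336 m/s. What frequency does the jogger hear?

1066 Hz

The observer lies on the +x side, so the source is heading toward the observer and the observer is heading toward the source.
With source approaching and observer approaching, f' = f · (v + v_o)/(v − v_s).
f' = 975 × (336 + 4)/(336 − 25) = 975 × 340/311 ≈ 1066 Hz.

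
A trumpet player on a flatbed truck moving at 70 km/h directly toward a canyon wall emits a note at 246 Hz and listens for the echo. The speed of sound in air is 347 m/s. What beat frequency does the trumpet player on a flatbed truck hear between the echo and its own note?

29.2 Hz

70 km/h = 19.44 m/s.
The canyon wall receives the sound from a moving source: f₁ = f₀ · v/(v − v_e) = 246 × 347/327.56 ≈ 260.6 Hz.
On the return leg the trumpet player on a flatbed truck is a moving observer: f₂ = f₁ · (v + v_e)/v = 260.6 × 366.44/347 ≈ 275.2 Hz.
Beat against the emitted tone: |f₂ − f₀| = 2v_e·f₀/(v − v_e) = 2 × 19.44 × 246/327.56 ≈ 29.2 Hz.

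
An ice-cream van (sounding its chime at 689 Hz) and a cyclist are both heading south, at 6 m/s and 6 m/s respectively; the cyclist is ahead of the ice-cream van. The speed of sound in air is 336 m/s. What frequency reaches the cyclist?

689 Hz

The cyclist is ahead, so the ice-cream van is moving toward it while the cyclist is moving away from the ice-cream van.
General Doppler shift: f' = f · (v − v_o)/(v − v_s).
f' = 689 × (336 − 6)/(336 − 6) = 689 × 330/330 ≈ 689 Hz.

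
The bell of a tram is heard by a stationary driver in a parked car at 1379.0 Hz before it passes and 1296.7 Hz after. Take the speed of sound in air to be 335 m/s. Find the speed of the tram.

10.3 m/s

f₁/f₂ = (v + v_s)/(v − v_s), so v_s = v · (f₁ − f₂)/(f₁ + f₂).
v_s = 335 × (1379.0 − 1296.7)/(1379.0 + 1296.7) = 335 × 82.3/2675.7 ≈ 10.3 m/s.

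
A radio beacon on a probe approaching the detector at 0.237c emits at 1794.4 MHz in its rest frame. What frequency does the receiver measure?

Relativistic Doppler for frequency: f' = f₀ · √((1 + β)/(1 − β)).
f' = 1794.4 × √(1.2370/0.7630) = 1794.4 × 1.27328 ≈ 2284.8 MHz.

2284.8 MHz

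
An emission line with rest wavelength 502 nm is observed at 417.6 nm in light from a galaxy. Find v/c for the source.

0.182

λ'/λ₀ = 0.8319 < 1 (blueshift), so the source is approaching.
λ'/λ₀ = √((1 − β)/(1 + β)) for an approaching source ⇒ β = (1 − r²)/(1 + r²) with r = λ'/λ₀.
β = (1 − 0.6920)/(1 + 0.6920) ≈ 0.182.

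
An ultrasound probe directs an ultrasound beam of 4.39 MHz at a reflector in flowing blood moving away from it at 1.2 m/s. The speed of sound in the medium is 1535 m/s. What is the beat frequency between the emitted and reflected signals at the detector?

6858 Hz

The reflector in flowing blood first receives the wave as a moving observer: f₁ = f₀ · (v − u)/v = 4.39 × (1535 − 1.2)/1535 ≈ 4.38657 MHz.
The reflection then acts as a moving source: f₂ = f₁ · v/(v + u) ≈ 4.38314 MHz.
Beat frequency (with f₀ = 4390000 Hz): |f₂ − f₀| = 2u·f₀/(v + u) = 2 × 1.2 × 4390000/1536.2 ≈ 6858 Hz.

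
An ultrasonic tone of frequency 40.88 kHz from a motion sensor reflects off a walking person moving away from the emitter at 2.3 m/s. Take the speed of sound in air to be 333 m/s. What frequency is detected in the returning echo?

40.3 kHz

At the walking person (a moving observer), f₁ = f₀ · (v − u)/v = 40.88 × 330.7/333 ≈ 40.6 kHz.
On reflection it acts as a source moving away from the stationary detector: f₂ = f₁ · v/(v + u) = 40.6 × 333/335.3 ≈ 40.3 kHz.
Equivalently f₂ = f₀ · (v − u)/(v + u).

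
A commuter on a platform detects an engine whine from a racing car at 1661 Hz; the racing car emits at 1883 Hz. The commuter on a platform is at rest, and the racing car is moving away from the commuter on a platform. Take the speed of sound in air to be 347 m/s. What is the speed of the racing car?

f' = f · v/(v + v_s) ⇒ v_s = v · |1 − f/f'|.
v_s = 347 × |1 − 1883/1661| = 347 × 0.1337 ≈ 46 m/s.

46 m/s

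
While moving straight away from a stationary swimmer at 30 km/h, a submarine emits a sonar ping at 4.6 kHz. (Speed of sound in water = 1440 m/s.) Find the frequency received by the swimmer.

4.57 kHz

30 km/h = 8.333 m/s.
Moving source, stationary observer: f' = f · v/(v + v_s) since the source is receding.
f' = 4.6 × 1440/(1440 + 8.333) = 4.6 × 1440/1448 ≈ 4.57 kHz.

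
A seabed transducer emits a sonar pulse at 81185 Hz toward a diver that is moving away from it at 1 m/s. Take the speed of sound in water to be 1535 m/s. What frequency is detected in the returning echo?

81079 Hz

The diver first receives the wave as a moving observer: f₁ = f₀ · (v − u)/v = 81185 × (1535 − 1)/1535 ≈ 81132 Hz.
The reflection then acts as a moving source: f₂ = f₁ · v/(v + u) ≈ 81079 Hz.
Equivalently f₂ = f₀ · (v − u)/(v + u).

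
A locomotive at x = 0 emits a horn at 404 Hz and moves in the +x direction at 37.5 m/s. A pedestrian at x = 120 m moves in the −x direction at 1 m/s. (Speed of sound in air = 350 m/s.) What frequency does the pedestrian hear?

454 Hz

The observer lies on the +x side, so the source is heading toward the observer and the observer is heading toward the source.
General Doppler shift: f' = f · (v + v_o)/(v − v_s).
f' = 404 × (350 + 1)/(350 − 37.5) = 404 × 351/312.5 ≈ 454 Hz.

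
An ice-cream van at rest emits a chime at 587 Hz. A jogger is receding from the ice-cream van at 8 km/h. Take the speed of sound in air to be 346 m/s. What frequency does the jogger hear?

8 km/h = 2.222 m/s.
Moving observer, stationary source: f' = f · (v − v_o)/v.
f' = 587 × (346 − 2.222)/346 = 587 × 343.78/346 ≈ 583 Hz.

583 Hz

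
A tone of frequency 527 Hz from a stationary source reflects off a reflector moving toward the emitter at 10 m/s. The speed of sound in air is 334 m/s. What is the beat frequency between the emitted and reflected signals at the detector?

At the reflector (a moving observer), f₁ = f₀ · (v + u)/v = 527 × 344/334 ≈ 542.8 Hz.
The reflection then acts as a moving source: f₂ = f₁ · v/(v − u) ≈ 559.5 Hz.
Beat frequency: |f₂ − f₀| = 2u·f₀/(v − u) = 2 × 10 × 527/324 ≈ 32.5 Hz.

32.5 Hz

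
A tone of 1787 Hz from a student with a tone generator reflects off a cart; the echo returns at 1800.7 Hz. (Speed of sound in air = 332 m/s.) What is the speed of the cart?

1.27 m/s

Double Doppler shift off a moving reflector: f₂ = f₀ · (v + u)/(v − u) (u > 0 toward emitter).
Rearranging, u = v · (f₂ − f₀)/(f₂ + f₀) = 332 × 13.7/3587.7 ≈ 1.27 m/s.
So the cart is moving at 1.27 m/s toward the emitter.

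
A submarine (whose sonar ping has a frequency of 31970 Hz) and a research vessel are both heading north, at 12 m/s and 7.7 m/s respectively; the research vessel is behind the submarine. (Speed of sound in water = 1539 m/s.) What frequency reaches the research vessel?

The research vessel is behind, so the submarine is moving away from it while the research vessel is moving toward the submarine.
With source receding and observer approaching, f' = f · (v + v_o)/(v + v_s).
f' = 31970 × (1539 + 7.7)/(1539 + 12) = 31970 × 1546.7/1551 ≈ 31881 Hz.

31881 Hz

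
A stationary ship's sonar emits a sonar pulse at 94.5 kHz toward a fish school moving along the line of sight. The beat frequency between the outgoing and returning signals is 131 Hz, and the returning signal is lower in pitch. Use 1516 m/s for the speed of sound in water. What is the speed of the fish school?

1.05 m/s

Double Doppler shift off a moving reflector: f₂ = f₀ · (v + u)/(v − u) (u > 0 toward emitter).
Returning signal is lower, so f₂ = f₀ − Δf = 94500 − 131 = 94369 Hz.
Rearranging, u = v · (f₂ − f₀)/(f₂ + f₀) = 1516 × -131/188869 ≈ -1.05 m/s.
So the fish school is moving at 1.05 m/s away from the emitter.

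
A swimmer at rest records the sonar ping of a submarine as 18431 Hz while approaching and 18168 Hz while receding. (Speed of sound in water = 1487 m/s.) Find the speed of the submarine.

f₁/f₂ = (v + v_s)/(v − v_s), so v_s = v · (f₁ − f₂)/(f₁ + f₂).
v_s = 1487 × (18431 − 18168)/(18431 + 18168) = 1487 × 263/36599 ≈ 10.7 m/s.

10.7 m/s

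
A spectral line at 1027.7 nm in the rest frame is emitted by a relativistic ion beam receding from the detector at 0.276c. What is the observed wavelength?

Relativistic Doppler for wavelength: λ' = λ₀ · √((1 + β)/(1 − β)).
λ' = 1027.7 × √(1.2760/0.7240) = 1027.7 × 1.32757 ≈ 1364.3 nm.

1364.3 nm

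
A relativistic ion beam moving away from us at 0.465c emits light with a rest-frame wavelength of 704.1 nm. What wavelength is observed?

Relativistic Doppler for wavelength: λ' = λ₀ · √((1 + β)/(1 − β)).
λ' = 704.1 × √(1.4650/0.5350) = 704.1 × 1.65479 ≈ 1165.1 nm.

1165.1 nm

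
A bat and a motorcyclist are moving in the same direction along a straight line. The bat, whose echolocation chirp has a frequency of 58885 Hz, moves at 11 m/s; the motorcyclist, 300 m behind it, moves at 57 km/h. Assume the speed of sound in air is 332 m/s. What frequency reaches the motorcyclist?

57 km/h = 15.83 m/s.
The motorcyclist is behind, so the bat is moving away from it while the motorcyclist is moving toward the bat.
With source receding and observer approaching, f' = f · (v + v_o)/(v + v_s).
f' = 58885 × (332 + 15.83)/(332 + 11) = 58885 × 347.83/343 ≈ 59715 Hz.

59715 Hz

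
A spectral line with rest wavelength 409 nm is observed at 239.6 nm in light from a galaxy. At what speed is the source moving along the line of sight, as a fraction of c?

λ'/λ₀ = 0.5858 < 1 (blueshift), so the source is approaching.
λ'/λ₀ = √((1 − β)/(1 + β)) for an approaching source ⇒ β = (1 − r²)/(1 + r²) with r = λ'/λ₀.
β = (1 − 0.3432)/(1 + 0.3432) ≈ 0.489.

0.489c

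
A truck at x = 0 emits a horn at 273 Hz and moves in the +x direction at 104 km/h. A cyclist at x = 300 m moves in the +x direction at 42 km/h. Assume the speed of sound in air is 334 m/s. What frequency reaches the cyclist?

104 km/h = 28.89 m/s; 42 km/h = 11.67 m/s.
The observer lies on the +x side, so the source is heading toward the observer and the observer is heading away from the source.
Both move, so f' = f · (v − v_o)/(v − v_s).
f' = 273 × (334 − 11.67)/(334 − 28.89) = 273 × 322.33/305.11 ≈ 288 Hz.

288 Hz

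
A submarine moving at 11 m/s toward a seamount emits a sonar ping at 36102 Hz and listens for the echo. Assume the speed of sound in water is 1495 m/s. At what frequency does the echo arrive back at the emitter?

The seamount receives the sound from a moving source: f₁ = f₀ · v/(v − v_e) = 36102 × 1495/1484 ≈ 36370 Hz.
On the return leg the submarine is a moving observer: f₂ = f₁ · (v + v_e)/v = 36370 × 1506/1495 ≈ 36637 Hz.
Equivalently f₂ = f₀ · (v + v_e)/(v − v_e).

36637 Hz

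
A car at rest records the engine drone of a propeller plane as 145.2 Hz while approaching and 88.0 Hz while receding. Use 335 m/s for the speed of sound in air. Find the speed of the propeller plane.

82 m/s

f₁/f₂ = (v + v_s)/(v − v_s), so v_s = v · (f₁ − f₂)/(f₁ + f₂).
v_s = 335 × (145.2 − 88.0)/(145.2 + 88.0) = 335 × 57.2/233.2 ≈ 82 m/s.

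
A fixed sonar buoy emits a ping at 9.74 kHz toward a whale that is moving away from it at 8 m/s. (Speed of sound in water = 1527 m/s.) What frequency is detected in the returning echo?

9.64 kHz

The whale first receives the wave as a moving observer: f₁ = f₀ · (v − u)/v = 9.74 × (1527 − 8)/1527 ≈ 9.69 kHz.
The reflection then acts as a moving source: f₂ = f₁ · v/(v + u) ≈ 9.64 kHz.
Equivalently f₂ = f₀ · (v − u)/(v + u).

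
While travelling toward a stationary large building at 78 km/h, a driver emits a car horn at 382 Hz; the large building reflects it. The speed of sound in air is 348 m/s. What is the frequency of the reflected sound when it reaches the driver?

433 Hz

78 km/h = 21.67 m/s.
The large building receives the sound from a moving source: f₁ = f₀ · v/(v − v_e) = 382 × 348/326.33 ≈ 407 Hz.
On the return leg the driver is a moving observer: f₂ = f₁ · (v + v_e)/v = 407 × 369.67/348 ≈ 433 Hz.
Equivalently f₂ = f₀ · (v + v_e)/(v − v_e).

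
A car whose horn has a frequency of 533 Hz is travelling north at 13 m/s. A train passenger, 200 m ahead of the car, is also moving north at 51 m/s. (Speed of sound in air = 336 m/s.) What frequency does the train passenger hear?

470 Hz

The train passenger is ahead, so the car is moving toward it while the train passenger is moving away from the car.
With source approaching and observer receding, f' = f · (v − v_o)/(v − v_s).
f' = 533 × (336 − 51)/(336 − 13) = 533 × 285/323 ≈ 470 Hz.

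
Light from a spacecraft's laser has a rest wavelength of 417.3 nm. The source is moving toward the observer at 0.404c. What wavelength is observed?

271.9 nm

Relativistic Doppler for wavelength: λ' = λ₀ · √((1 − β)/(1 + β)).
λ' = 417.3 × √(0.5960/1.4040) = 417.3 × 0.65154 ≈ 271.9 nm.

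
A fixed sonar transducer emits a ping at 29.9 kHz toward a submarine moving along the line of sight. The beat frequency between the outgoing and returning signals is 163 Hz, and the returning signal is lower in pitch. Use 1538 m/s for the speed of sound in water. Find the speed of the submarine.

4.2 m/s

Double Doppler shift off a moving reflector: f₂ = f₀ · (v + u)/(v − u) (u > 0 toward emitter).
Returning signal is lower, so f₂ = f₀ − Δf = 29900 − 163 = 29737 Hz.
Rearranging, u = v · (f₂ − f₀)/(f₂ + f₀) = 1538 × -163/59637 ≈ -4.2 m/s.
So the submarine is moving at 4.2 m/s away from the emitter.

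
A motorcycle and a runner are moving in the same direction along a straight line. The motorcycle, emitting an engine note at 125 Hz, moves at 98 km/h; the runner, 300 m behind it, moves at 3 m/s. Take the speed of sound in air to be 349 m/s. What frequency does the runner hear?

117 Hz

98 km/h = 27.22 m/s.
The runner is behind, so the motorcycle is moving away from it while the runner is moving toward the motorcycle.
With source receding and observer approaching, f' = f · (v + v_o)/(v + v_s).
f' = 125 × (349 + 3)/(349 + 27.22) = 125 × 352/376.22 ≈ 117 Hz.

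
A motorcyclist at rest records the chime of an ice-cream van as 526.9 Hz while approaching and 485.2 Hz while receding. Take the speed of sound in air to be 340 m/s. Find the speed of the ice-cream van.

14.0 m/s

f₁/f₂ = (v + v_s)/(v − v_s), so v_s = v · (f₁ − f₂)/(f₁ + f₂).
v_s = 340 × (526.9 − 485.2)/(526.9 + 485.2) = 340 × 41.7/1012.1 ≈ 14.0 m/s.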